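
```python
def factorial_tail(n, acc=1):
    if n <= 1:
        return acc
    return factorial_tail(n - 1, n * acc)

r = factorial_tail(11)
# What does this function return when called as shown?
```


factorial_tail(11, 1)
= factorial_tail(10, 11 * 1) = factorial_tail(10, 11)
= factorial_tail(9, 10 * 11) = factorial_tail(9, 110)
= factorial_tail(8, 9 * 110) = factorial_tail(8, 990)
= factorial_tail(7, 8 * 990) = factorial_tail(7, 7920)
= factorial_tail(6, 7 * 7920) = factorial_tail(6, 55440)
= factorial_tail(5, 6 * 55440) = factorial_tail(5, 332640)
= factorial_tail(4, 5 * 332640) = factorial_tail(4, 1663200)
= factorial_tail(3, 4 * 1663200) = factorial_tail(3, 6652800)
= factorial_tail(2, 3 * 6652800) = factorial_tail(2, 19958400)
= factorial_tail(1, 2 * 19958400) = factorial_tail(1, 39916800)
n <= 1, return acc = 39916800


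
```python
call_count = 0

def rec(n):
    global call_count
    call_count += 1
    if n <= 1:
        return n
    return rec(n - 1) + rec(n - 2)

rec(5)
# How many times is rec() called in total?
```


rec(5) calls rec(4) and rec(3); each non-base call branches into two more.
Let C(k) = total number of calls made by rec(k), including the call to rec(k) itself.
Base cases: C(0) = 1, C(1) = 1
Recurrence: C(k) = 1 + C(k-1) + C(k-2)
  C(2) = 1 + C(1) + C(0) = 1 + 1 + 1 = 3
  C(3) = 1 + C(2) + C(1) = 1 + 3 + 1 = 5
  C(4) = 1 + C(3) + C(2) = 1 + 5 + 3 = 9
  C(5) = 1 + C(4) + C(3) = 1 + 9 + 5 = 15
Total calls = C(5) = 15


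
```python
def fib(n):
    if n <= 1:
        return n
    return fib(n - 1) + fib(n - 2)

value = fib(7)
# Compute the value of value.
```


fib(7)
= fib(6) + fib(5)
= (fib(5) + fib(4)) + fib(5)
Computing bottom-up: fib(0)=0, fib(1)=1, fib(2)=1, fib(3)=2, fib(4)=3, fib(5)=5, fib(6)=8, fib(7)=13
= 13


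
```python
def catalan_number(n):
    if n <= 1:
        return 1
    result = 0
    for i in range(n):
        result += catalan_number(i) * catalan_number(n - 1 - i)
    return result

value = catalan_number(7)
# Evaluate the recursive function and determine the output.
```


catalan_number(7)
= sum of catalan_number(i) * catalan_number(7-1-i) for i in 0..6
First compute sub-values bottom-up:
  catalan_number(0) = 1, catalan_number(1) = 1
  catalan_number(2) = 1*1 + 1*1 = 2
  catalan_number(3) = 1*2 + 1*1 + 2*1 = 5
  catalan_number(4) = 1*5 + 1*2 + 2*1 + 5*1 = 14
  catalan_number(5) = 1*14 + 1*5 + 2*2 + 5*1 + 14*1 = 42
  catalan_number(6) = 1*42 + 1*14 + 2*5 + 5*2 + 14*1 + 42*1 = 132
Now catalan_number(7):
  catalan_number(0)*catalan_number(6) = 1*132 = 132
  catalan_number(1)*catalan_number(5) = 1*42 = 42
  catalan_number(2)*catalan_number(4) = 2*14 = 28
  catalan_number(3)*catalan_number(3) = 5*5 = 25
  catalan_number(4)*catalan_number(2) = 14*2 = 28
  catalan_number(5)*catalan_number(1) = 42*1 = 42
  catalan_number(6)*catalan_number(0) = 132*1 = 132
= 132 + 42 + 28 + 25 + 28 + 42 + 132
= 429


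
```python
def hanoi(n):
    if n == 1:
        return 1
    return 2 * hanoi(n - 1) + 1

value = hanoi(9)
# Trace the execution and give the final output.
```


hanoi(9)
= 2 * hanoi(8) + 1
= 2 * (2 * hanoi(7) + 1) + 1
= 2 * (2 * (2 * hanoi(6) + 1) + 1) + 1
= 2 * (2 * (2 * (2 * hanoi(5) + 1) + 1) + 1) + 1
= 2 * (2 * (2 * (2 * (2 * hanoi(4) + 1) + 1) + 1) + 1) + 1
= 2 * (2 * (2 * (2 * (2 * (2 * hanoi(3) + 1) + 1) + 1) + 1) + 1) + 1
= 2 * (2 * (2 * (2 * (2 * (2 * (2 * hanoi(2) + 1) + 1) + 1) + 1) + 1) + 1) + 1
= 2 * (2 * (2 * (2 * (2 * (2 * (2 * (2 * hanoi(1) + 1) + 1) + 1) + 1) + 1) + 1) + 1) + 1
Now compute bottom-up:
hanoi(1) = 1
hanoi(2) = 2 * 1 + 1 = 3
hanoi(3) = 2 * 3 + 1 = 7
hanoi(4) = 2 * 7 + 1 = 15
hanoi(5) = 2 * 15 + 1 = 31
hanoi(6) = 2 * 31 + 1 = 63
hanoi(7) = 2 * 63 + 1 = 127
hanoi(8) = 2 * 127 + 1 = 255
hanoi(9) = 2 * 255 + 1 = 511
= 511


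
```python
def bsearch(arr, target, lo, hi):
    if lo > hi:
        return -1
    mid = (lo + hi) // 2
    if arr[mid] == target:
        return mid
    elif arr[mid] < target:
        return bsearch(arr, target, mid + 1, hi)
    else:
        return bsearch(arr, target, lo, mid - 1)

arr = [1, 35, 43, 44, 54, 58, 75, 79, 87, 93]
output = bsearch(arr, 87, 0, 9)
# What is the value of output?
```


bsearch(arr, 87, 0, 9)
lo=0, hi=9, mid=4, arr[mid]=54
54 < 87, search right half
lo=5, hi=9, mid=7, arr[mid]=79
79 < 87, search right half
lo=8, hi=9, mid=8, arr[mid]=87
arr[8] == 87, found at index 8
= 8


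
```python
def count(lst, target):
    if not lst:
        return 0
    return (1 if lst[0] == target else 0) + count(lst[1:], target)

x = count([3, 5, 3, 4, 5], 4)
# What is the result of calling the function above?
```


count([3, 5, 3, 4, 5], 4)
lst[0]=3 != 4: 0 + count([5, 3, 4, 5], 4)
lst[0]=5 != 4: 0 + count([3, 4, 5], 4)
lst[0]=3 != 4: 0 + count([4, 5], 4)
lst[0]=4 == 4: 1 + count([5], 4)
lst[0]=5 != 4: 0 + count([], 4)
= 1


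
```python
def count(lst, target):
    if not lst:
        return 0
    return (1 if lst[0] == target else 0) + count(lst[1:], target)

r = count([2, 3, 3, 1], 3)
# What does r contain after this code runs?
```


count([2, 3, 3, 1], 3)
lst[0]=2 != 3: 0 + count([3, 3, 1], 3)
lst[0]=3 == 3: 1 + count([3, 1], 3)
lst[0]=3 == 3: 1 + count([1], 3)
lst[0]=1 != 3: 0 + count([], 3)
= 2


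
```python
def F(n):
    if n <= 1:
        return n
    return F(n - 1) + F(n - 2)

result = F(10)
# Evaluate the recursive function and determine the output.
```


F(10)
= F(9) + F(8)
= (F(8) + F(7)) + F(8)
Computing bottom-up: F(0)=0, F(1)=1, F(2)=1, F(3)=2, F(4)=3, F(5)=5, F(6)=8, F(7)=13, F(8)=21, F(9)=34, F(10)=55
= 55


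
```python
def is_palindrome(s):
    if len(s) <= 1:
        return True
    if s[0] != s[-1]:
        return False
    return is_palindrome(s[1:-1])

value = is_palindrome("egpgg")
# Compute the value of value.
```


is_palindrome("egpgg")
"egpgg": s[0]='e' != s[-1]='g' -> False
= False


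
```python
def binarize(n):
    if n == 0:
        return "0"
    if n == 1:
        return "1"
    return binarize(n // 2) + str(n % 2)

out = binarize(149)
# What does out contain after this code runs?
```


binarize(149)
= binarize(74) + "1"
= binarize(37) + "0" + "1"
= binarize(18) + "1" + "0" + "1"
= binarize(9) + "0" + "1" + "0" + "1"
= binarize(4) + "1" + "0" + "1" + "0" + "1"
= binarize(2) + "0" + "1" + "0" + "1" + "0" + "1"
= binarize(1) + "0" + "0" + "1" + "0" + "1" + "0" + "1"
= "1" + "0" + "0" + "1" + "0" + "1" + "0" + "1"
= "10010101"


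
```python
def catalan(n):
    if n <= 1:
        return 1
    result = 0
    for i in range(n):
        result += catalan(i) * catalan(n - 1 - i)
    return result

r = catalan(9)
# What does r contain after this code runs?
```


catalan(9)
= sum of catalan(i) * catalan(9-1-i) for i in 0..8
First compute sub-values bottom-up:
  catalan(0) = 1, catalan(1) = 1
  catalan(2) = 1*1 + 1*1 = 2
  catalan(3) = 1*2 + 1*1 + 2*1 = 5
  catalan(4) = 1*5 + 1*2 + 2*1 + 5*1 = 14
  catalan(5) = 1*14 + 1*5 + 2*2 + 5*1 + 14*1 = 42
  catalan(6) = 1*42 + 1*14 + 2*5 + 5*2 + 14*1 + 42*1 = 132
  catalan(7) = 1*132 + 1*42 + 2*14 + 5*5 + 14*2 + 42*1 + 132*1 = 429
  catalan(8) = 1*429 + 1*132 + 2*42 + 5*14 + 14*5 + 42*2 + 132*1 + 429*1 = 1430
Now catalan(9):
  catalan(0)*catalan(8) = 1*1430 = 1430
  catalan(1)*catalan(7) = 1*429 = 429
  catalan(2)*catalan(6) = 2*132 = 264
  catalan(3)*catalan(5) = 5*42 = 210
  catalan(4)*catalan(4) = 14*14 = 196
  catalan(5)*catalan(3) = 42*5 = 210
  catalan(6)*catalan(2) = 132*2 = 264
  catalan(7)*catalan(1) = 429*1 = 429
  catalan(8)*catalan(0) = 1430*1 = 1430
= 1430 + 429 + 264 + 210 + 196 + 210 + 264 + 429 + 1430
= 4862


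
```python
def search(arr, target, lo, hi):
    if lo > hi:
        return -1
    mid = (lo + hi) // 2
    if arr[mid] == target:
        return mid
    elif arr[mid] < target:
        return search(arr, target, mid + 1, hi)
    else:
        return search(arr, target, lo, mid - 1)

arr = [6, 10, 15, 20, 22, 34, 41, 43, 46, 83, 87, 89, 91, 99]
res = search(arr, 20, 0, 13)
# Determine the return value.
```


search(arr, 20, 0, 13)
lo=0, hi=13, mid=6, arr[mid]=41
41 > 20, search left half
lo=0, hi=5, mid=2, arr[mid]=15
15 < 20, search right half
lo=3, hi=5, mid=4, arr[mid]=22
22 > 20, search left half
lo=3, hi=3, mid=3, arr[mid]=20
arr[3] == 20, found at index 3
= 3


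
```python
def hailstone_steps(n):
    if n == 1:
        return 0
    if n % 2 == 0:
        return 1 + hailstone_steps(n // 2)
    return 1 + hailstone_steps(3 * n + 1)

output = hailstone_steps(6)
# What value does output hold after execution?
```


hailstone_steps(6)
6 is even -> hailstone_steps(3)
3 is odd -> 3*3+1 = 10 -> hailstone_steps(10)
10 is even -> hailstone_steps(5)
5 is odd -> 3*5+1 = 16 -> hailstone_steps(16)
16 is even -> hailstone_steps(8)
8 is even -> hailstone_steps(4)
4 is even -> hailstone_steps(2)
2 is even -> hailstone_steps(1)
Reached 1 after 8 steps
= 8


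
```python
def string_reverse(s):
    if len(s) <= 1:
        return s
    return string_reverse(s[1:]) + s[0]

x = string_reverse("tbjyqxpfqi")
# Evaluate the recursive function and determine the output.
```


string_reverse("tbjyqxpfqi")
= string_reverse("bjyqxpfqi") + "t"
= string_reverse("jyqxpfqi") + "b" + "t"
= string_reverse("yqxpfqi") + "j" + "b" + "t"
= string_reverse("qxpfqi") + "y" + "j" + "b" + "t"
= string_reverse("xpfqi") + "q" + "y" + "j" + "b" + "t"
= string_reverse("pfqi") + "x" + "q" + "y" + "j" + "b" + "t"
= string_reverse("fqi") + "p" + "x" + "q" + "y" + "j" + "b" + "t"
= string_reverse("qi") + "f" + "p" + "x" + "q" + "y" + "j" + "b" + "t"
= string_reverse("i") + "q" + "f" + "p" + "x" + "q" + "y" + "j" + "b" + "t"
= "i" + "q" + "f" + "p" + "x" + "q" + "y" + "j" + "b" + "t"
= "iqfpxqyjbt"


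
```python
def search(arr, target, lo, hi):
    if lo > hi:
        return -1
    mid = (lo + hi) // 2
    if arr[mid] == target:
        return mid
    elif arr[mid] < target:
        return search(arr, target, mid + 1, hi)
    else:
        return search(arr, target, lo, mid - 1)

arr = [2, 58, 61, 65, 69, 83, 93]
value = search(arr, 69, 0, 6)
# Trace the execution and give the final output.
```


search(arr, 69, 0, 6)
lo=0, hi=6, mid=3, arr[mid]=65
65 < 69, search right half
lo=4, hi=6, mid=5, arr[mid]=83
83 > 69, search left half
lo=4, hi=4, mid=4, arr[mid]=69
arr[4] == 69, found at index 4
= 4


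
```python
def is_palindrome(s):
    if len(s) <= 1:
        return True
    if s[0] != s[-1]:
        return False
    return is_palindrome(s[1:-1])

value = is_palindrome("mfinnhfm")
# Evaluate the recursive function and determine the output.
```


is_palindrome("mfinnhfm")
"mfinnhfm": s[0]='m' == s[-1]='m' -> is_palindrome("finnhf")
"finnhf": s[0]='f' == s[-1]='f' -> is_palindrome("innh")
"innh": s[0]='i' != s[-1]='h' -> False
= False


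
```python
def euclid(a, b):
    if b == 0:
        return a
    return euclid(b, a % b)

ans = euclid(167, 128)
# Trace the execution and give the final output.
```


euclid(167, 128)
= euclid(128, 167 % 128) = euclid(128, 39)
= euclid(39, 128 % 39) = euclid(39, 11)
= euclid(11, 39 % 11) = euclid(11, 6)
= euclid(6, 11 % 6) = euclid(6, 5)
= euclid(5, 6 % 5) = euclid(5, 1)
= euclid(1, 5 % 1) = euclid(1, 0)
b == 0, return a = 1


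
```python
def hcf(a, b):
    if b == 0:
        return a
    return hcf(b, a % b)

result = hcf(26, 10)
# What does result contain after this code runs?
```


hcf(26, 10)
= hcf(10, 26 % 10) = hcf(10, 6)
= hcf(6, 10 % 6) = hcf(6, 4)
= hcf(4, 6 % 4) = hcf(4, 2)
= hcf(2, 4 % 2) = hcf(2, 0)
b == 0, return a = 2


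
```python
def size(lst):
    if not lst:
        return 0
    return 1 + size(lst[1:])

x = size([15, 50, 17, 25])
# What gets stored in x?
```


size([15, 50, 17, 25])
= 1 + size([50, 17, 25])
= 1 + 1 + size([17, 25])
= 1 + 1 + 1 + size([25])
= 1 + 1 + 1 + 1 + size([])
= 1 + 1 + 1 + 1 + 0
= 4


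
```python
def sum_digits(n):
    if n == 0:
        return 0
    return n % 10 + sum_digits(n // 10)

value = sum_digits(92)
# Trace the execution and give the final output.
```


sum_digits(92)
= 2 + sum_digits(9)
= 2 + 9 + sum_digits(0)
= 2 + 9 + 0
= 11


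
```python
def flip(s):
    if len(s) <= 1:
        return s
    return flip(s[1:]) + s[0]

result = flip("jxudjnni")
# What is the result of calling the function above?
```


flip("jxudjnni")
= flip("xudjnni") + "j"
= flip("udjnni") + "x" + "j"
= flip("djnni") + "u" + "x" + "j"
= flip("jnni") + "d" + "u" + "x" + "j"
= flip("nni") + "j" + "d" + "u" + "x" + "j"
= flip("ni") + "n" + "j" + "d" + "u" + "x" + "j"
= flip("i") + "n" + "n" + "j" + "d" + "u" + "x" + "j"
= "i" + "n" + "n" + "j" + "d" + "u" + "x" + "j"
= "innjduxj"


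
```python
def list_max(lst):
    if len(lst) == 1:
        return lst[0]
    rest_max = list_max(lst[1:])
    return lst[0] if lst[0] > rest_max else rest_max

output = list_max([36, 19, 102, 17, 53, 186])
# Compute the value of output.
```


list_max([36, 19, 102, 17, 53, 186])
= compare 36 with list_max([19, 102, 17, 53, 186])
= compare 19 with list_max([102, 17, 53, 186])
= compare 102 with list_max([17, 53, 186])
= compare 17 with list_max([53, 186])
= compare 53 with list_max([186])
Base: list_max([186]) = 186
compare 53 with 186: max = 186
compare 17 with 186: max = 186
compare 102 with 186: max = 186
compare 19 with 186: max = 186
compare 36 with 186: max = 186
= 186


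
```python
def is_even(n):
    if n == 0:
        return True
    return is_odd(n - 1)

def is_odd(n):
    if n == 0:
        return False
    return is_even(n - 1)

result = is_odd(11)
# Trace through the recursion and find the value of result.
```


is_odd(11)
= is_even(10)
= is_odd(9)
= is_even(8)
= is_odd(7)
= is_even(6)
= is_odd(5)
= is_even(4)
= is_odd(3)
= is_even(2)
= is_odd(1)
= is_even(0)
n == 0: return True
= True


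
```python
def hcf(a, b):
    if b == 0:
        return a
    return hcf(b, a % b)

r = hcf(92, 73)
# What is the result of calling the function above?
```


hcf(92, 73)
= hcf(73, 92 % 73) = hcf(73, 19)
= hcf(19, 73 % 19) = hcf(19, 16)
= hcf(16, 19 % 16) = hcf(16, 3)
= hcf(3, 16 % 3) = hcf(3, 1)
= hcf(1, 3 % 1) = hcf(1, 0)
b == 0, return a = 1


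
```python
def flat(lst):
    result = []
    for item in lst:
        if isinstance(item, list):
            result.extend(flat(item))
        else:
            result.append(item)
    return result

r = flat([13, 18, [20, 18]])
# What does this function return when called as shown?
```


flat([13, 18, [20, 18]])
Processing each element:
  13 is not a list -> append 13
  18 is not a list -> append 18
  [20, 18] is a list -> flat recursively -> [20, 18]
= [13, 18, 20, 18]


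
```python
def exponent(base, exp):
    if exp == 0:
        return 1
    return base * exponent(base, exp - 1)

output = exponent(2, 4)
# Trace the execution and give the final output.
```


exponent(2, 4)
= 2 * exponent(2, 3)
= 2 * 2 * exponent(2, 2)
= 2 * 2 * 2 * exponent(2, 1)
= 2 * 2 * 2 * 2 * exponent(2, 0)
= 2 * 2 * 2 * 2 * 1
= 16


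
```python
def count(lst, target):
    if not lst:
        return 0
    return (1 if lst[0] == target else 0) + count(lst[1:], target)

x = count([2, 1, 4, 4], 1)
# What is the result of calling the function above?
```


count([2, 1, 4, 4], 1)
lst[0]=2 != 1: 0 + count([1, 4, 4], 1)
lst[0]=1 == 1: 1 + count([4, 4], 1)
lst[0]=4 != 1: 0 + count([4], 1)
lst[0]=4 != 1: 0 + count([], 1)
= 1


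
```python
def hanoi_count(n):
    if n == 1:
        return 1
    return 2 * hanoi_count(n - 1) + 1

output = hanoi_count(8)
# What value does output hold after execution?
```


hanoi_count(8)
= 2 * hanoi_count(7) + 1
= 2 * (2 * hanoi_count(6) + 1) + 1
= 2 * (2 * (2 * hanoi_count(5) + 1) + 1) + 1
= 2 * (2 * (2 * (2 * hanoi_count(4) + 1) + 1) + 1) + 1
= 2 * (2 * (2 * (2 * (2 * hanoi_count(3) + 1) + 1) + 1) + 1) + 1
= 2 * (2 * (2 * (2 * (2 * (2 * hanoi_count(2) + 1) + 1) + 1) + 1) + 1) + 1
= 2 * (2 * (2 * (2 * (2 * (2 * (2 * hanoi_count(1) + 1) + 1) + 1) + 1) + 1) + 1) + 1
Now compute bottom-up:
hanoi_count(1) = 1
hanoi_count(2) = 2 * 1 + 1 = 3
hanoi_count(3) = 2 * 3 + 1 = 7
hanoi_count(4) = 2 * 7 + 1 = 15
hanoi_count(5) = 2 * 15 + 1 = 31
hanoi_count(6) = 2 * 31 + 1 = 63
hanoi_count(7) = 2 * 63 + 1 = 127
hanoi_count(8) = 2 * 127 + 1 = 255
= 255


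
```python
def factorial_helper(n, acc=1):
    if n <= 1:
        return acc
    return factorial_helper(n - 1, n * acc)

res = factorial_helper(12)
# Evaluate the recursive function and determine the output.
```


factorial_helper(12, 1)
= factorial_helper(11, 12 * 1) = factorial_helper(11, 12)
= factorial_helper(10, 11 * 12) = factorial_helper(10, 132)
= factorial_helper(9, 10 * 132) = factorial_helper(9, 1320)
= factorial_helper(8, 9 * 1320) = factorial_helper(8, 11880)
= factorial_helper(7, 8 * 11880) = factorial_helper(7, 95040)
= factorial_helper(6, 7 * 95040) = factorial_helper(6, 665280)
= factorial_helper(5, 6 * 665280) = factorial_helper(5, 3991680)
= factorial_helper(4, 5 * 3991680) = factorial_helper(4, 19958400)
= factorial_helper(3, 4 * 19958400) = factorial_helper(3, 79833600)
= factorial_helper(2, 3 * 79833600) = factorial_helper(2, 239500800)
= factorial_helper(1, 2 * 239500800) = factorial_helper(1, 479001600)
n <= 1, return acc = 479001600


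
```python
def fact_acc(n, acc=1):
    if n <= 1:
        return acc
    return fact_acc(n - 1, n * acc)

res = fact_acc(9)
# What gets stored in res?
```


fact_acc(9, 1)
= fact_acc(8, 9 * 1) = fact_acc(8, 9)
= fact_acc(7, 8 * 9) = fact_acc(7, 72)
= fact_acc(6, 7 * 72) = fact_acc(6, 504)
= fact_acc(5, 6 * 504) = fact_acc(5, 3024)
= fact_acc(4, 5 * 3024) = fact_acc(4, 15120)
= fact_acc(3, 4 * 15120) = fact_acc(3, 60480)
= fact_acc(2, 3 * 60480) = fact_acc(2, 181440)
= fact_acc(1, 2 * 181440) = fact_acc(1, 362880)
n <= 1, return acc = 362880


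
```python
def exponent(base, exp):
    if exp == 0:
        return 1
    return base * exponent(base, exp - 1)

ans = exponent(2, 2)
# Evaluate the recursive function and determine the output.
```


exponent(2, 2)
= 2 * exponent(2, 1)
= 2 * 2 * exponent(2, 0)
= 2 * 2 * 1
= 4


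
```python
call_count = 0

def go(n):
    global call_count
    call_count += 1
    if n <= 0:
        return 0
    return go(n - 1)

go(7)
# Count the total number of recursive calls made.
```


go(7) calls go(6) calls ... calls go(0)
Total calls: 7 + 1 (for base case) = 8


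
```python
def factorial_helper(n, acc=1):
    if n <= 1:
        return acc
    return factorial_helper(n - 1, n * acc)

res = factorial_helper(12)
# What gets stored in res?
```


factorial_helper(12, 1)
= factorial_helper(11, 12 * 1) = factorial_helper(11, 12)
= factorial_helper(10, 11 * 12) = factorial_helper(10, 132)
= factorial_helper(9, 10 * 132) = factorial_helper(9, 1320)
= factorial_helper(8, 9 * 1320) = factorial_helper(8, 11880)
= factorial_helper(7, 8 * 11880) = factorial_helper(7, 95040)
= factorial_helper(6, 7 * 95040) = factorial_helper(6, 665280)
= factorial_helper(5, 6 * 665280) = factorial_helper(5, 3991680)
= factorial_helper(4, 5 * 3991680) = factorial_helper(4, 19958400)
= factorial_helper(3, 4 * 19958400) = factorial_helper(3, 79833600)
= factorial_helper(2, 3 * 79833600) = factorial_helper(2, 239500800)
= factorial_helper(1, 2 * 239500800) = factorial_helper(1, 479001600)
n <= 1, return acc = 479001600


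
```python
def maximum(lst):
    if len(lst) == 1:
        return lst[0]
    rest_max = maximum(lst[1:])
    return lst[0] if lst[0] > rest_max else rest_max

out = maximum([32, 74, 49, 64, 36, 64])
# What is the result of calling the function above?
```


maximum([32, 74, 49, 64, 36, 64])
= compare 32 with maximum([74, 49, 64, 36, 64])
= compare 74 with maximum([49, 64, 36, 64])
= compare 49 with maximum([64, 36, 64])
= compare 64 with maximum([36, 64])
= compare 36 with maximum([64])
Base: maximum([64]) = 64
compare 36 with 64: max = 64
compare 64 with 64: max = 64
compare 49 with 64: max = 64
compare 74 with 64: max = 74
compare 32 with 74: max = 74
= 74


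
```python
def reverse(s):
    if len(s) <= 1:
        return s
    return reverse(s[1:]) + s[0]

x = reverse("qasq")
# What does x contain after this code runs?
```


reverse("qasq")
= reverse("asq") + "q"
= reverse("sq") + "a" + "q"
= reverse("q") + "s" + "a" + "q"
= "q" + "s" + "a" + "q"
= "qsaq"


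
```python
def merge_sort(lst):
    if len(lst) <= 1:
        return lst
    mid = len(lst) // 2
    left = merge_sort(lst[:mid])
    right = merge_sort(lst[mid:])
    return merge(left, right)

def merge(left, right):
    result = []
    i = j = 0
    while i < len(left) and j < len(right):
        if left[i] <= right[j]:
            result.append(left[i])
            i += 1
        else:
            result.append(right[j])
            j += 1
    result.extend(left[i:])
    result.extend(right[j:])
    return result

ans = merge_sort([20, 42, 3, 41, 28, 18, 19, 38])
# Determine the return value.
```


merge_sort([20, 42, 3, 41, 28, 18, 19, 38])
Split into [20, 42, 3, 41] and [28, 18, 19, 38]
Left sorted: [3, 20, 41, 42]
Right sorted: [18, 19, 28, 38]
Merge [3, 20, 41, 42] and [18, 19, 28, 38]
= [3, 18, 19, 20, 28, 38, 41, 42]


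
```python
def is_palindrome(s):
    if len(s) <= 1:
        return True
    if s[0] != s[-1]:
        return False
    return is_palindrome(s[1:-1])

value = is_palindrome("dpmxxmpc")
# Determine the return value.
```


is_palindrome("dpmxxmpc")
"dpmxxmpc": s[0]='d' != s[-1]='c' -> False
= False


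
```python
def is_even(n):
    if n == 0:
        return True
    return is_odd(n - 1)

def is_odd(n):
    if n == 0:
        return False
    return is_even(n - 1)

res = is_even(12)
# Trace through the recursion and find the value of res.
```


is_even(12)
= is_odd(11)
= is_even(10)
= is_odd(9)
= is_even(8)
= is_odd(7)
= is_even(6)
= is_odd(5)
= is_even(4)
= is_odd(3)
= is_even(2)
= is_odd(1)
= is_even(0)
n == 0: return True
= True


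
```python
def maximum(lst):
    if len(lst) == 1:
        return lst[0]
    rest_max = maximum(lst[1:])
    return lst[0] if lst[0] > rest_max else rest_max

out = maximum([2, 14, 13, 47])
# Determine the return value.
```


maximum([2, 14, 13, 47])
= compare 2 with maximum([14, 13, 47])
= compare 14 with maximum([13, 47])
= compare 13 with maximum([47])
Base: maximum([47]) = 47
compare 13 with 47: max = 47
compare 14 with 47: max = 47
compare 2 with 47: max = 47
= 47


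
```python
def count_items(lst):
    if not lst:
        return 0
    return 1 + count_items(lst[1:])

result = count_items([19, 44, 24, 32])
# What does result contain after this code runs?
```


count_items([19, 44, 24, 32])
= 1 + count_items([44, 24, 32])
= 1 + 1 + count_items([24, 32])
= 1 + 1 + 1 + count_items([32])
= 1 + 1 + 1 + 1 + count_items([])
= 1 + 1 + 1 + 1 + 0
= 4


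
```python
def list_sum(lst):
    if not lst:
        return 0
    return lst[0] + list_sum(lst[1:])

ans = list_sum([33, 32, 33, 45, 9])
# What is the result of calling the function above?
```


list_sum([33, 32, 33, 45, 9])
= 33 + list_sum([32, 33, 45, 9])
= 33 + 32 + list_sum([33, 45, 9])
= 33 + 32 + 33 + list_sum([45, 9])
= 33 + 32 + 33 + 45 + list_sum([9])
= 33 + 32 + 33 + 45 + 9 + list_sum([])
= 33 + 32 + 33 + 45 + 9 + 0
= 152


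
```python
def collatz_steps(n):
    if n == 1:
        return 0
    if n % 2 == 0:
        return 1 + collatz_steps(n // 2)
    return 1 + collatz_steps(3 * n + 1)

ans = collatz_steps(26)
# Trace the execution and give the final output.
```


collatz_steps(26)
26 is even -> collatz_steps(13)
13 is odd -> 3*13+1 = 40 -> collatz_steps(40)
40 is even -> collatz_steps(20)
20 is even -> collatz_steps(10)
10 is even -> collatz_steps(5)
5 is odd -> 3*5+1 = 16 -> collatz_steps(16)
16 is even -> collatz_steps(8)
8 is even -> collatz_steps(4)
4 is even -> collatz_steps(2)
2 is even -> collatz_steps(1)
Reached 1 after 10 steps
= 10


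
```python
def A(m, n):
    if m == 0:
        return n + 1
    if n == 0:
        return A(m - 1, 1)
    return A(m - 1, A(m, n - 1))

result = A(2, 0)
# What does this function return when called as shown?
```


A(2, 0)
n == 0: return A(1, 1)
= A(1, 1) = 3
= 3


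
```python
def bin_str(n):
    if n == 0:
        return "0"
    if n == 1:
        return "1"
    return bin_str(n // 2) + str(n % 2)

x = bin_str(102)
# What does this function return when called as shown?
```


bin_str(102)
= bin_str(51) + "0"
= bin_str(25) + "1" + "0"
= bin_str(12) + "1" + "1" + "0"
= bin_str(6) + "0" + "1" + "1" + "0"
= bin_str(3) + "0" + "0" + "1" + "1" + "0"
= bin_str(1) + "1" + "0" + "0" + "1" + "1" + "0"
= "1" + "1" + "0" + "0" + "1" + "1" + "0"
= "1100110"


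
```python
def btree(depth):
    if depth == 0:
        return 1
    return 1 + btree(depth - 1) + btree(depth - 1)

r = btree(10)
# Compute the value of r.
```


btree(10)
= 1 + btree(9) + btree(9)
= 1 + 2 * btree(9)
btree(k) = 2^(k+1) - 1
btree(0) = 1
btree(1) = 3
btree(2) = 7
btree(3) = 15
btree(4) = 31
btree(10) = 2^11 - 1 = 2047


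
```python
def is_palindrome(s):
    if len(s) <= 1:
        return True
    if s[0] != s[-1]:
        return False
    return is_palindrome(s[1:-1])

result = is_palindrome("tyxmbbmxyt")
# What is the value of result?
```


is_palindrome("tyxmbbmxyt")
"tyxmbbmxyt": s[0]='t' == s[-1]='t' -> is_palindrome("yxmbbmxy")
"yxmbbmxy": s[0]='y' == s[-1]='y' -> is_palindrome("xmbbmx")
"xmbbmx": s[0]='x' == s[-1]='x' -> is_palindrome("mbbm")
"mbbm": s[0]='m' == s[-1]='m' -> is_palindrome("bb")
"bb": s[0]='b' == s[-1]='b' -> is_palindrome("")
"": len <= 1 -> True
= True


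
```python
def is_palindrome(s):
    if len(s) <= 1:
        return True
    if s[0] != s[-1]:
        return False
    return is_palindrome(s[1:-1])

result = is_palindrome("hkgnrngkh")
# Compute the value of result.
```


is_palindrome("hkgnrngkh")
"hkgnrngkh": s[0]='h' == s[-1]='h' -> is_palindrome("kgnrngk")
"kgnrngk": s[0]='k' == s[-1]='k' -> is_palindrome("gnrng")
"gnrng": s[0]='g' == s[-1]='g' -> is_palindrome("nrn")
"nrn": s[0]='n' == s[-1]='n' -> is_palindrome("r")
"r": len <= 1 -> True
= True


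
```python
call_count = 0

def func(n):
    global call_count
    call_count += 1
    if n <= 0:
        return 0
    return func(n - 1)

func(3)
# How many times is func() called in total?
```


func(3) calls func(2) calls ... calls func(0)
Total calls: 3 + 1 (for base case) = 4


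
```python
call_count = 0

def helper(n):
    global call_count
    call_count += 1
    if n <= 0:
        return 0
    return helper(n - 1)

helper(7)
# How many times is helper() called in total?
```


helper(7) calls helper(6) calls ... calls helper(0)
Total calls: 7 + 1 (for base case) = 8


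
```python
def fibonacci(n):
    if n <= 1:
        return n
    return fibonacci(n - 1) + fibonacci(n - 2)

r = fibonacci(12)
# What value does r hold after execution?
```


fibonacci(12)
= fibonacci(11) + fibonacci(10)
= (fibonacci(10) + fibonacci(9)) + fibonacci(10)
Computing bottom-up: fibonacci(0)=0, fibonacci(1)=1, fibonacci(2)=1, fibonacci(3)=2, fibonacci(4)=3, fibonacci(5)=5, fibonacci(6)=8, fibonacci(7)=13, fibonacci(8)=21, fibonacci(9)=34, fibonacci(10)=55, fibonacci(11)=89, fibonacci(12)=144
= 144


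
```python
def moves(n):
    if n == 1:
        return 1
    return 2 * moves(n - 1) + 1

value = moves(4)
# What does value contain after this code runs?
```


moves(4)
= 2 * moves(3) + 1
= 2 * (2 * moves(2) + 1) + 1
= 2 * (2 * (2 * moves(1) + 1) + 1) + 1
Now compute bottom-up:
moves(1) = 1
moves(2) = 2 * 1 + 1 = 3
moves(3) = 2 * 3 + 1 = 7
moves(4) = 2 * 7 + 1 = 15
= 15


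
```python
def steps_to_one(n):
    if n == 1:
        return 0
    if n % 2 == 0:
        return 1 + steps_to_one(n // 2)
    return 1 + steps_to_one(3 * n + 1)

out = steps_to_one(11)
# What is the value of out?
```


steps_to_one(11)
11 is odd -> 3*11+1 = 34 -> steps_to_one(34)
34 is even -> steps_to_one(17)
17 is odd -> 3*17+1 = 52 -> steps_to_one(52)
52 is even -> steps_to_one(26)
26 is even -> steps_to_one(13)
13 is odd -> 3*13+1 = 40 -> steps_to_one(40)
40 is even -> steps_to_one(20)
20 is even -> steps_to_one(10)
10 is even -> steps_to_one(5)
5 is odd -> 3*5+1 = 16 -> steps_to_one(16)
16 is even -> steps_to_one(8)
8 is even -> steps_to_one(4)
4 is even -> steps_to_one(2)
2 is even -> steps_to_one(1)
Reached 1 after 14 steps
= 14


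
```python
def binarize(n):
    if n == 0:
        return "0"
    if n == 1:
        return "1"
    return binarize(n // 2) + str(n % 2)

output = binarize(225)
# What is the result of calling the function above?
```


binarize(225)
= binarize(112) + "1"
= binarize(56) + "0" + "1"
= binarize(28) + "0" + "0" + "1"
= binarize(14) + "0" + "0" + "0" + "1"
= binarize(7) + "0" + "0" + "0" + "0" + "1"
= binarize(3) + "1" + "0" + "0" + "0" + "0" + "1"
= binarize(1) + "1" + "1" + "0" + "0" + "0" + "0" + "1"
= "1" + "1" + "1" + "0" + "0" + "0" + "0" + "1"
= "11100001"


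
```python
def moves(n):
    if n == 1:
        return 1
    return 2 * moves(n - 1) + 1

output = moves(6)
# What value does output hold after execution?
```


moves(6)
= 2 * moves(5) + 1
= 2 * (2 * moves(4) + 1) + 1
= 2 * (2 * (2 * moves(3) + 1) + 1) + 1
= 2 * (2 * (2 * (2 * moves(2) + 1) + 1) + 1) + 1
= 2 * (2 * (2 * (2 * (2 * moves(1) + 1) + 1) + 1) + 1) + 1
Now compute bottom-up:
moves(1) = 1
moves(2) = 2 * 1 + 1 = 3
moves(3) = 2 * 3 + 1 = 7
moves(4) = 2 * 7 + 1 = 15
moves(5) = 2 * 15 + 1 = 31
moves(6) = 2 * 31 + 1 = 63
= 63


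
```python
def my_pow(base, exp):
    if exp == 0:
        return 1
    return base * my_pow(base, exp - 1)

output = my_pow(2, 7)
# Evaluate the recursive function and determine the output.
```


my_pow(2, 7)
= 2 * my_pow(2, 6)
= 2 * 2 * my_pow(2, 5)
= 2 * 2 * 2 * my_pow(2, 4)
= 2 * 2 * 2 * 2 * my_pow(2, 3)
= 2 * 2 * 2 * 2 * 2 * my_pow(2, 2)
= 2 * 2 * 2 * 2 * 2 * 2 * my_pow(2, 1)
= 2 * 2 * 2 * 2 * 2 * 2 * 2 * my_pow(2, 0)
= 2 * 2 * 2 * 2 * 2 * 2 * 2 * 1
= 128


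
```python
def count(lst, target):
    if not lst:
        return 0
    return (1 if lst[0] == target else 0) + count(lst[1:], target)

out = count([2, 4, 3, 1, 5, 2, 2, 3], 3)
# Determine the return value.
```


count([2, 4, 3, 1, 5, 2, 2, 3], 3)
lst[0]=2 != 3: 0 + count([4, 3, 1, 5, 2, 2, 3], 3)
lst[0]=4 != 3: 0 + count([3, 1, 5, 2, 2, 3], 3)
lst[0]=3 == 3: 1 + count([1, 5, 2, 2, 3], 3)
lst[0]=1 != 3: 0 + count([5, 2, 2, 3], 3)
lst[0]=5 != 3: 0 + count([2, 2, 3], 3)
lst[0]=2 != 3: 0 + count([2, 3], 3)
lst[0]=2 != 3: 0 + count([3], 3)
lst[0]=3 == 3: 1 + count([], 3)
= 2


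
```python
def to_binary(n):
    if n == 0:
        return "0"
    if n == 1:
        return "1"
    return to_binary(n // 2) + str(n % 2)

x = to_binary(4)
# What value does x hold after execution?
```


to_binary(4)
= to_binary(2) + "0"
= to_binary(1) + "0" + "0"
= "1" + "0" + "0"
= "100"


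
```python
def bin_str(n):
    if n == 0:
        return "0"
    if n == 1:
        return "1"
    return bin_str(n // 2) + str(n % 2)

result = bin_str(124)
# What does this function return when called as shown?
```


bin_str(124)
= bin_str(62) + "0"
= bin_str(31) + "0" + "0"
= bin_str(15) + "1" + "0" + "0"
= bin_str(7) + "1" + "1" + "0" + "0"
= bin_str(3) + "1" + "1" + "1" + "0" + "0"
= bin_str(1) + "1" + "1" + "1" + "1" + "0" + "0"
= "1" + "1" + "1" + "1" + "1" + "0" + "0"
= "1111100"


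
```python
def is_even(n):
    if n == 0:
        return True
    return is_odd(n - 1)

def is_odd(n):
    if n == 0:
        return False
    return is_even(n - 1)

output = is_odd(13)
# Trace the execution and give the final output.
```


is_odd(13)
= is_even(12)
= is_odd(11)
= is_even(10)
= is_odd(9)
= is_even(8)
= is_odd(7)
= is_even(6)
= is_odd(5)
= is_even(4)
= is_odd(3)
= is_even(2)
= is_odd(1)
= is_even(0)
n == 0: return True
= True


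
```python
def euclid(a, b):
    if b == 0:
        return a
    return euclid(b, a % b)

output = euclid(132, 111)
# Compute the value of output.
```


euclid(132, 111)
= euclid(111, 132 % 111) = euclid(111, 21)
= euclid(21, 111 % 21) = euclid(21, 6)
= euclid(6, 21 % 6) = euclid(6, 3)
= euclid(3, 6 % 3) = euclid(3, 0)
b == 0, return a = 3


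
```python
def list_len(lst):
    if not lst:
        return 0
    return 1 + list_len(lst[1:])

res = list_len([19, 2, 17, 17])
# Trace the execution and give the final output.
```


list_len([19, 2, 17, 17])
= 1 + list_len([2, 17, 17])
= 1 + 1 + list_len([17, 17])
= 1 + 1 + 1 + list_len([17])
= 1 + 1 + 1 + 1 + list_len([])
= 1 + 1 + 1 + 1 + 0
= 4


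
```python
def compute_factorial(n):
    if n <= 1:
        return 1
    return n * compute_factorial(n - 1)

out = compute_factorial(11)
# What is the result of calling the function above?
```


compute_factorial(11)
= 11 * compute_factorial(10)
= 11 * 10 * compute_factorial(9)
= 11 * 10 * 9 * compute_factorial(8)
= 11 * 10 * 9 * 8 * compute_factorial(7)
= 11 * 10 * 9 * 8 * 7 * compute_factorial(6)
= 11 * 10 * 9 * 8 * 7 * 6 * compute_factorial(5)
= 11 * 10 * 9 * 8 * 7 * 6 * 5 * compute_factorial(4)
= 11 * 10 * 9 * 8 * 7 * 6 * 5 * 4 * compute_factorial(3)
= 11 * 10 * 9 * 8 * 7 * 6 * 5 * 4 * 3 * compute_factorial(2)
= 11 * 10 * 9 * 8 * 7 * 6 * 5 * 4 * 3 * 2 * compute_factorial(1)
= 11 * 10 * 9 * 8 * 7 * 6 * 5 * 4 * 3 * 2 * 1
= 39916800


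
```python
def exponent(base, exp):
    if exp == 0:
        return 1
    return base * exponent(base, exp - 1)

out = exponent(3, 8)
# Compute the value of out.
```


exponent(3, 8)
= 3 * exponent(3, 7)
= 3 * 3 * exponent(3, 6)
= 3 * 3 * 3 * exponent(3, 5)
= 3 * 3 * 3 * 3 * exponent(3, 4)
= 3 * 3 * 3 * 3 * 3 * exponent(3, 3)
= 3 * 3 * 3 * 3 * 3 * 3 * exponent(3, 2)
= 3 * 3 * 3 * 3 * 3 * 3 * 3 * exponent(3, 1)
= 3 * 3 * 3 * 3 * 3 * 3 * 3 * 3 * exponent(3, 0)
= 3 * 3 * 3 * 3 * 3 * 3 * 3 * 3 * 1
= 6561


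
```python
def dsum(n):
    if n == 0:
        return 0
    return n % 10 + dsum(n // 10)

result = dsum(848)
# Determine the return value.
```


dsum(848)
= 8 + dsum(84)
= 8 + 4 + dsum(8)
= 8 + 4 + 8 + dsum(0)
= 8 + 4 + 8 + 0
= 20


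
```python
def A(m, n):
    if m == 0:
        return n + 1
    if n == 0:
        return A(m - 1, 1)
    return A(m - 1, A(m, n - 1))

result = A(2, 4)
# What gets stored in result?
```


A(2, 4)
= A(1, A(2, 3))
First compute A(2, 3) = 9
= A(1, 9)
= 11


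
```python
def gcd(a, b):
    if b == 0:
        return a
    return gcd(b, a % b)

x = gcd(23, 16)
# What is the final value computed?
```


gcd(23, 16)
= gcd(16, 23 % 16) = gcd(16, 7)
= gcd(7, 16 % 7) = gcd(7, 2)
= gcd(2, 7 % 2) = gcd(2, 1)
= gcd(1, 2 % 1) = gcd(1, 0)
b == 0, return a = 1


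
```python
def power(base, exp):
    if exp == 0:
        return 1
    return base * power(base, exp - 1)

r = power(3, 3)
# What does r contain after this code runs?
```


power(3, 3)
= 3 * power(3, 2)
= 3 * 3 * power(3, 1)
= 3 * 3 * 3 * power(3, 0)
= 3 * 3 * 3 * 1
= 27


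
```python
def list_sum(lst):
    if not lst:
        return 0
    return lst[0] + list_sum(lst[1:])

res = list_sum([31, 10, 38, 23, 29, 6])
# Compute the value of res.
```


list_sum([31, 10, 38, 23, 29, 6])
= 31 + list_sum([10, 38, 23, 29, 6])
= 31 + 10 + list_sum([38, 23, 29, 6])
= 31 + 10 + 38 + list_sum([23, 29, 6])
= 31 + 10 + 38 + 23 + list_sum([29, 6])
= 31 + 10 + 38 + 23 + 29 + list_sum([6])
= 31 + 10 + 38 + 23 + 29 + 6 + list_sum([])
= 31 + 10 + 38 + 23 + 29 + 6 + 0
= 137


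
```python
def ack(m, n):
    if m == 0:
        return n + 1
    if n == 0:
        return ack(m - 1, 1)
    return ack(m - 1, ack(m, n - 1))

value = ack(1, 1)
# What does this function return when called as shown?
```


ack(1, 1)
= ack(0, ack(1, 0))
First compute ack(1, 0) = 2
= ack(0, 2)
= 3


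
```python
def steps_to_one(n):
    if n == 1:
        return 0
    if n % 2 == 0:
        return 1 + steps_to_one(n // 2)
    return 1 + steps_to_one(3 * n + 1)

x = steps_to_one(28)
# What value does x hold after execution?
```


steps_to_one(28)
28 is even -> steps_to_one(14)
14 is even -> steps_to_one(7)
7 is odd -> 3*7+1 = 22 -> steps_to_one(22)
22 is even -> steps_to_one(11)
11 is odd -> 3*11+1 = 34 -> steps_to_one(34)
34 is even -> steps_to_one(17)
17 is odd -> 3*17+1 = 52 -> steps_to_one(52)
52 is even -> steps_to_one(26)
26 is even -> steps_to_one(13)
13 is odd -> 3*13+1 = 40 -> steps_to_one(40)
40 is even -> steps_to_one(20)
20 is even -> steps_to_one(10)
10 is even -> steps_to_one(5)
5 is odd -> 3*5+1 = 16 -> steps_to_one(16)
16 is even -> steps_to_one(8)
8 is even -> steps_to_one(4)
4 is even -> steps_to_one(2)
2 is even -> steps_to_one(1)
Reached 1 after 18 steps
= 18


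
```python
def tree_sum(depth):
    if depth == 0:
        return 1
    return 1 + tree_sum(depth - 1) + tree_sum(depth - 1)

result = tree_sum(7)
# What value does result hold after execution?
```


tree_sum(7)
= 1 + tree_sum(6) + tree_sum(6)
= 1 + 2 * tree_sum(6)
tree_sum(k) = 2^(k+1) - 1
tree_sum(0) = 1
tree_sum(1) = 3
tree_sum(2) = 7
tree_sum(3) = 15
tree_sum(4) = 31
tree_sum(7) = 2^8 - 1 = 255


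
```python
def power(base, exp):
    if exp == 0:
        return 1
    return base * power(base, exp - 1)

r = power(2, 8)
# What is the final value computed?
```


power(2, 8)
= 2 * power(2, 7)
= 2 * 2 * power(2, 6)
= 2 * 2 * 2 * power(2, 5)
= 2 * 2 * 2 * 2 * power(2, 4)
= 2 * 2 * 2 * 2 * 2 * power(2, 3)
= 2 * 2 * 2 * 2 * 2 * 2 * power(2, 2)
= 2 * 2 * 2 * 2 * 2 * 2 * 2 * power(2, 1)
= 2 * 2 * 2 * 2 * 2 * 2 * 2 * 2 * power(2, 0)
= 2 * 2 * 2 * 2 * 2 * 2 * 2 * 2 * 1
= 256


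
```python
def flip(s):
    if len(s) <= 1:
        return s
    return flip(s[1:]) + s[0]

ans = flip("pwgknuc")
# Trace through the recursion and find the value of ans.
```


flip("pwgknuc")
= flip("wgknuc") + "p"
= flip("gknuc") + "w" + "p"
= flip("knuc") + "g" + "w" + "p"
= flip("nuc") + "k" + "g" + "w" + "p"
= flip("uc") + "n" + "k" + "g" + "w" + "p"
= flip("c") + "u" + "n" + "k" + "g" + "w" + "p"
= "c" + "u" + "n" + "k" + "g" + "w" + "p"
= "cunkgwp"


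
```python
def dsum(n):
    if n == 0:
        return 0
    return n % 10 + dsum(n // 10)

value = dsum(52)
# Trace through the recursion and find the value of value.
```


dsum(52)
= 2 + dsum(5)
= 2 + 5 + dsum(0)
= 2 + 5 + 0
= 7


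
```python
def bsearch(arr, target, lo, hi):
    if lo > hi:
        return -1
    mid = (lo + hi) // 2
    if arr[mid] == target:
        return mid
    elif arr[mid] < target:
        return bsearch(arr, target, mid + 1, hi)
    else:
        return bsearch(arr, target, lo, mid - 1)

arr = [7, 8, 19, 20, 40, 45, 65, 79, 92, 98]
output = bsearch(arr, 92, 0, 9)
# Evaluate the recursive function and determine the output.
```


bsearch(arr, 92, 0, 9)
lo=0, hi=9, mid=4, arr[mid]=40
40 < 92, search right half
lo=5, hi=9, mid=7, arr[mid]=79
79 < 92, search right half
lo=8, hi=9, mid=8, arr[mid]=92
arr[8] == 92, found at index 8
= 8


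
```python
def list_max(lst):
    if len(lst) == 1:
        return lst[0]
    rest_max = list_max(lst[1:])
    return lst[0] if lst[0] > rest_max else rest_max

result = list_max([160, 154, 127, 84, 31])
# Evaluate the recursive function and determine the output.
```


list_max([160, 154, 127, 84, 31])
= compare 160 with list_max([154, 127, 84, 31])
= compare 154 with list_max([127, 84, 31])
= compare 127 with list_max([84, 31])
= compare 84 with list_max([31])
Base: list_max([31]) = 31
compare 84 with 31: max = 84
compare 127 with 84: max = 127
compare 154 with 127: max = 154
compare 160 with 154: max = 160
= 160


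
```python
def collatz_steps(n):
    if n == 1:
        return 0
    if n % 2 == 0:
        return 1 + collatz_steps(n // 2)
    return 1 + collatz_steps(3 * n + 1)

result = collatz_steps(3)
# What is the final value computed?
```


collatz_steps(3)
3 is odd -> 3*3+1 = 10 -> collatz_steps(10)
10 is even -> collatz_steps(5)
5 is odd -> 3*5+1 = 16 -> collatz_steps(16)
16 is even -> collatz_steps(8)
8 is even -> collatz_steps(4)
4 is even -> collatz_steps(2)
2 is even -> collatz_steps(1)
Reached 1 after 7 steps
= 7


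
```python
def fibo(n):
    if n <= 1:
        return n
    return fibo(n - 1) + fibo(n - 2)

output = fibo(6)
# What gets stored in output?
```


fibo(6)
= fibo(5) + fibo(4)
= (fibo(4) + fibo(3)) + fibo(4)
Computing bottom-up: fibo(0)=0, fibo(1)=1, fibo(2)=1, fibo(3)=2, fibo(4)=3, fibo(5)=5, fibo(6)=8
= 8


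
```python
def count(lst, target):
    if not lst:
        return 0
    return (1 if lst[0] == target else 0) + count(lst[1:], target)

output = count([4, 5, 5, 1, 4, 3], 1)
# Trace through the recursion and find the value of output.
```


count([4, 5, 5, 1, 4, 3], 1)
lst[0]=4 != 1: 0 + count([5, 5, 1, 4, 3], 1)
lst[0]=5 != 1: 0 + count([5, 1, 4, 3], 1)
lst[0]=5 != 1: 0 + count([1, 4, 3], 1)
lst[0]=1 == 1: 1 + count([4, 3], 1)
lst[0]=4 != 1: 0 + count([3], 1)
lst[0]=3 != 1: 0 + count([], 1)
= 1
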